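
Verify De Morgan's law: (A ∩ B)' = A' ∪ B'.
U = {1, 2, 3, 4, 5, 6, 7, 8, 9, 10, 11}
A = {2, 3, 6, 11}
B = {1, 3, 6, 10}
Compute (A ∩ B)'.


U = {1, 2, 3, 4, 5, 6, 7, 8, 9, 10, 11}
A = {2, 3, 6, 11}, B = {1, 3, 6, 10}
A ∩ B = {3, 6}
(A ∩ B)' = U \ (A ∩ B) = {1, 2, 4, 5, 7, 8, 9, 10, 11}
Verification via A' ∪ B': A' = {1, 4, 5, 7, 8, 9, 10}, B' = {2, 4, 5, 7, 8, 9, 11}
A' ∪ B' = {1, 2, 4, 5, 7, 8, 9, 10, 11} ✓

{1, 2, 4, 5, 7, 8, 9, 10, 11}


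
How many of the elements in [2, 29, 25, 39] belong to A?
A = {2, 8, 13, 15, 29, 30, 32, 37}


Set A = {2, 8, 13, 15, 29, 30, 32, 37}
Candidates: [2, 29, 25, 39]
Check each candidate:
2 ∈ A, 29 ∈ A, 25 ∉ A, 39 ∉ A
Count of candidates in A: 2

2


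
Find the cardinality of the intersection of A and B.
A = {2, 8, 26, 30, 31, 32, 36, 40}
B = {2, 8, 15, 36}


Set A = {2, 8, 26, 30, 31, 32, 36, 40}
Set B = {2, 8, 15, 36}
A ∩ B = {2, 8, 36}
|A ∩ B| = 3

3


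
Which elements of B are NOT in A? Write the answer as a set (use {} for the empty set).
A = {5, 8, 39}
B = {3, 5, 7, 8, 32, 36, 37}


Set A = {5, 8, 39}
Set B = {3, 5, 7, 8, 32, 36, 37}
Check each element of B against A:
3 ∉ A (include), 5 ∈ A, 7 ∉ A (include), 8 ∈ A, 32 ∉ A (include), 36 ∉ A (include), 37 ∉ A (include)
Elements of B not in A: {3, 7, 32, 36, 37}

{3, 7, 32, 36, 37}


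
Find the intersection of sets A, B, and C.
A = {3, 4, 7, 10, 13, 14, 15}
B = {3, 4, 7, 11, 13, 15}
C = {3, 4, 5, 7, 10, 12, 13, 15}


Set A = {3, 4, 7, 10, 13, 14, 15}
Set B = {3, 4, 7, 11, 13, 15}
Set C = {3, 4, 5, 7, 10, 12, 13, 15}
First, A ∩ B = {3, 4, 7, 13, 15}
Then, (A ∩ B) ∩ C = {3, 4, 7, 13, 15}

{3, 4, 7, 13, 15}


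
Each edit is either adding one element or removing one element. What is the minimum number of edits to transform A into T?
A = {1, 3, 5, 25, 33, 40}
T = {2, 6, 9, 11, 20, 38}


Set A = {1, 3, 5, 25, 33, 40}
Set T = {2, 6, 9, 11, 20, 38}
Elements to remove from A (in A, not in T): {1, 3, 5, 25, 33, 40} → 6 removals
Elements to add to A (in T, not in A): {2, 6, 9, 11, 20, 38} → 6 additions
Total edits = 6 + 6 = 12

12


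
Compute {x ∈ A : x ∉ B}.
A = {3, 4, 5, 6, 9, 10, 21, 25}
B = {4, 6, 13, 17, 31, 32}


Set A = {3, 4, 5, 6, 9, 10, 21, 25}
Set B = {4, 6, 13, 17, 31, 32}
Check each element of A against B:
3 ∉ B (include), 4 ∈ B, 5 ∉ B (include), 6 ∈ B, 9 ∉ B (include), 10 ∉ B (include), 21 ∉ B (include), 25 ∉ B (include)
Elements of A not in B: {3, 5, 9, 10, 21, 25}

{3, 5, 9, 10, 21, 25}


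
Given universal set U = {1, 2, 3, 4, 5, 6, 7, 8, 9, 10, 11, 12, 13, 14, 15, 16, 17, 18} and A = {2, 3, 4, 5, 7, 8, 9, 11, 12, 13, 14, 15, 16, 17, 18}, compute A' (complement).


Universal set U = {1, 2, 3, 4, 5, 6, 7, 8, 9, 10, 11, 12, 13, 14, 15, 16, 17, 18}
Set A = {2, 3, 4, 5, 7, 8, 9, 11, 12, 13, 14, 15, 16, 17, 18}
A' = U \ A = elements in U but not in A
Checking each element of U:
1 (not in A, include), 2 (in A, exclude), 3 (in A, exclude), 4 (in A, exclude), 5 (in A, exclude), 6 (not in A, include), 7 (in A, exclude), 8 (in A, exclude), 9 (in A, exclude), 10 (not in A, include), 11 (in A, exclude), 12 (in A, exclude), 13 (in A, exclude), 14 (in A, exclude), 15 (in A, exclude), 16 (in A, exclude), 17 (in A, exclude), 18 (in A, exclude)
A' = {1, 6, 10}

{1, 6, 10}


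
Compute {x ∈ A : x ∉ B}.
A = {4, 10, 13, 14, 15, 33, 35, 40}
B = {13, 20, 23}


Set A = {4, 10, 13, 14, 15, 33, 35, 40}
Set B = {13, 20, 23}
Check each element of A against B:
4 ∉ B (include), 10 ∉ B (include), 13 ∈ B, 14 ∉ B (include), 15 ∉ B (include), 33 ∉ B (include), 35 ∉ B (include), 40 ∉ B (include)
Elements of A not in B: {4, 10, 14, 15, 33, 35, 40}

{4, 10, 14, 15, 33, 35, 40}


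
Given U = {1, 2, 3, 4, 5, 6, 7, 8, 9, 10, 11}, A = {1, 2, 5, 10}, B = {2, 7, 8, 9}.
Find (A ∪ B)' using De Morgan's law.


U = {1, 2, 3, 4, 5, 6, 7, 8, 9, 10, 11}
A = {1, 2, 5, 10}, B = {2, 7, 8, 9}
A ∪ B = {1, 2, 5, 7, 8, 9, 10}
(A ∪ B)' = U \ (A ∪ B) = {3, 4, 6, 11}
Verification via A' ∩ B': A' = {3, 4, 6, 7, 8, 9, 11}, B' = {1, 3, 4, 5, 6, 10, 11}
A' ∩ B' = {3, 4, 6, 11} ✓

{3, 4, 6, 11}


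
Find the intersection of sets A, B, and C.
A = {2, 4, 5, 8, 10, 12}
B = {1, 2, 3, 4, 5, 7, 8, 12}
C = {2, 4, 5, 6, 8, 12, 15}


Set A = {2, 4, 5, 8, 10, 12}
Set B = {1, 2, 3, 4, 5, 7, 8, 12}
Set C = {2, 4, 5, 6, 8, 12, 15}
First, A ∩ B = {2, 4, 5, 8, 12}
Then, (A ∩ B) ∩ C = {2, 4, 5, 8, 12}

{2, 4, 5, 8, 12}


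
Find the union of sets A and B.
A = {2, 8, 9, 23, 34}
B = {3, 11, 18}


Set A = {2, 8, 9, 23, 34}
Set B = {3, 11, 18}
A ∪ B includes all elements in either set.
Elements from A: {2, 8, 9, 23, 34}
Elements from B not already included: {3, 11, 18}
A ∪ B = {2, 3, 8, 9, 11, 18, 23, 34}

{2, 3, 8, 9, 11, 18, 23, 34}


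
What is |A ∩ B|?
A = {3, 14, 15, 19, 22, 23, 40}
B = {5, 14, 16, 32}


Set A = {3, 14, 15, 19, 22, 23, 40}
Set B = {5, 14, 16, 32}
A ∩ B = {14}
|A ∩ B| = 1

1


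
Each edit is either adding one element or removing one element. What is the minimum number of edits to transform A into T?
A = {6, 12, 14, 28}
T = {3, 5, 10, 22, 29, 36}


Set A = {6, 12, 14, 28}
Set T = {3, 5, 10, 22, 29, 36}
Elements to remove from A (in A, not in T): {6, 12, 14, 28} → 4 removals
Elements to add to A (in T, not in A): {3, 5, 10, 22, 29, 36} → 6 additions
Total edits = 4 + 6 = 10

10


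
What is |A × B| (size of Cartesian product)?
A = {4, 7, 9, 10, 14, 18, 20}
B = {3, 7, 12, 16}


Set A = {4, 7, 9, 10, 14, 18, 20} has 7 elements.
Set B = {3, 7, 12, 16} has 4 elements.
|A × B| = |A| × |B| = 7 × 4 = 28

28


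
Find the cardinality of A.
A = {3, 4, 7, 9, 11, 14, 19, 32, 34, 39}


Set A = {3, 4, 7, 9, 11, 14, 19, 32, 34, 39}
Listing elements: 3, 4, 7, 9, 11, 14, 19, 32, 34, 39
Counting: 10 elements
|A| = 10

10


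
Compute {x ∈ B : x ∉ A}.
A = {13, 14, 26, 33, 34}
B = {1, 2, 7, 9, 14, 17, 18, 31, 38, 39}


Set A = {13, 14, 26, 33, 34}
Set B = {1, 2, 7, 9, 14, 17, 18, 31, 38, 39}
Check each element of B against A:
1 ∉ A (include), 2 ∉ A (include), 7 ∉ A (include), 9 ∉ A (include), 14 ∈ A, 17 ∉ A (include), 18 ∉ A (include), 31 ∉ A (include), 38 ∉ A (include), 39 ∉ A (include)
Elements of B not in A: {1, 2, 7, 9, 17, 18, 31, 38, 39}

{1, 2, 7, 9, 17, 18, 31, 38, 39}


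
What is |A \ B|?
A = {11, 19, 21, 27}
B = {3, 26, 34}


Set A = {11, 19, 21, 27}
Set B = {3, 26, 34}
A \ B = {11, 19, 21, 27}
|A \ B| = 4

4


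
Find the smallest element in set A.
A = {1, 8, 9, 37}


Set A = {1, 8, 9, 37}
Elements in ascending order: 1, 8, 9, 37
The smallest element is 1.

1


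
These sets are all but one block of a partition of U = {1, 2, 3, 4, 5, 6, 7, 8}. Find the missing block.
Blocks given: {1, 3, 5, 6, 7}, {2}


U = {1, 2, 3, 4, 5, 6, 7, 8}
Shown blocks: {1, 3, 5, 6, 7}, {2}
A partition's blocks are pairwise disjoint and cover U, so the missing block = U \ (union of shown blocks).
Union of shown blocks: {1, 2, 3, 5, 6, 7}
Missing block = U \ (union) = {4, 8}

{4, 8}


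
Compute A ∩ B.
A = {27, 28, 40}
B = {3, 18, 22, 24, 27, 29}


Set A = {27, 28, 40}
Set B = {3, 18, 22, 24, 27, 29}
A ∩ B includes only elements in both sets.
Check each element of A against B:
27 ✓, 28 ✗, 40 ✗
A ∩ B = {27}

{27}


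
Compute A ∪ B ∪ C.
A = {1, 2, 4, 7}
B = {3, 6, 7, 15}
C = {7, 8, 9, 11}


Set A = {1, 2, 4, 7}
Set B = {3, 6, 7, 15}
Set C = {7, 8, 9, 11}
First, A ∪ B = {1, 2, 3, 4, 6, 7, 15}
Then, (A ∪ B) ∪ C = {1, 2, 3, 4, 6, 7, 8, 9, 11, 15}

{1, 2, 3, 4, 6, 7, 8, 9, 11, 15}


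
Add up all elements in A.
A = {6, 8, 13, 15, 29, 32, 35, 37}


Set A = {6, 8, 13, 15, 29, 32, 35, 37}
Sum = 6 + 8 + 13 + 15 + 29 + 32 + 35 + 37 = 175

175


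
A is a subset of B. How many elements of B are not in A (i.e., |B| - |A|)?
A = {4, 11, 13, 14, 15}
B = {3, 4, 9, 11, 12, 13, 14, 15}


Set A = {4, 11, 13, 14, 15}, |A| = 5
Set B = {3, 4, 9, 11, 12, 13, 14, 15}, |B| = 8
Since A ⊆ B: B \ A = {3, 9, 12}
|B| - |A| = 8 - 5 = 3

3


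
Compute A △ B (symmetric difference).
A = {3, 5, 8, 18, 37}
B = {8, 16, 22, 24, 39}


Set A = {3, 5, 8, 18, 37}
Set B = {8, 16, 22, 24, 39}
A △ B = (A \ B) ∪ (B \ A)
Elements in A but not B: {3, 5, 18, 37}
Elements in B but not A: {16, 22, 24, 39}
A △ B = {3, 5, 16, 18, 22, 24, 37, 39}

{3, 5, 16, 18, 22, 24, 37, 39}


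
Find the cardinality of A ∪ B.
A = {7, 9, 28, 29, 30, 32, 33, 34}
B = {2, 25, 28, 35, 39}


Set A = {7, 9, 28, 29, 30, 32, 33, 34}, |A| = 8
Set B = {2, 25, 28, 35, 39}, |B| = 5
A ∩ B = {28}, |A ∩ B| = 1
|A ∪ B| = |A| + |B| - |A ∩ B| = 8 + 5 - 1 = 12

12


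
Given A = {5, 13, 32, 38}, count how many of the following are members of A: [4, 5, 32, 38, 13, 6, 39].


Set A = {5, 13, 32, 38}
Candidates: [4, 5, 32, 38, 13, 6, 39]
Check each candidate:
4 ∉ A, 5 ∈ A, 32 ∈ A, 38 ∈ A, 13 ∈ A, 6 ∉ A, 39 ∉ A
Count of candidates in A: 4

4


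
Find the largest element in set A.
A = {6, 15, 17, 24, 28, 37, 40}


Set A = {6, 15, 17, 24, 28, 37, 40}
Elements in ascending order: 6, 15, 17, 24, 28, 37, 40
The largest element is 40.

40


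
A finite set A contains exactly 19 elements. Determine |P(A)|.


The set has 19 elements.
The power set contains all possible subsets.
|P(A)| = 2^|A| = 2^19 = 524288

524288


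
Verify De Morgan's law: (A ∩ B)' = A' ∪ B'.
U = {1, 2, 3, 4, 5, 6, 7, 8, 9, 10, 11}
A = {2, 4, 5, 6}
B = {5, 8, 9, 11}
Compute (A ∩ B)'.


U = {1, 2, 3, 4, 5, 6, 7, 8, 9, 10, 11}
A = {2, 4, 5, 6}, B = {5, 8, 9, 11}
A ∩ B = {5}
(A ∩ B)' = U \ (A ∩ B) = {1, 2, 3, 4, 6, 7, 8, 9, 10, 11}
Verification via A' ∪ B': A' = {1, 3, 7, 8, 9, 10, 11}, B' = {1, 2, 3, 4, 6, 7, 10}
A' ∪ B' = {1, 2, 3, 4, 6, 7, 8, 9, 10, 11} ✓

{1, 2, 3, 4, 6, 7, 8, 9, 10, 11}


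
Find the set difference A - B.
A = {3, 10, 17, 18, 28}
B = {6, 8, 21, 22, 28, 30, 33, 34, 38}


Set A = {3, 10, 17, 18, 28}
Set B = {6, 8, 21, 22, 28, 30, 33, 34, 38}
A \ B includes elements in A that are not in B.
Check each element of A:
3 (not in B, keep), 10 (not in B, keep), 17 (not in B, keep), 18 (not in B, keep), 28 (in B, remove)
A \ B = {3, 10, 17, 18}

{3, 10, 17, 18}


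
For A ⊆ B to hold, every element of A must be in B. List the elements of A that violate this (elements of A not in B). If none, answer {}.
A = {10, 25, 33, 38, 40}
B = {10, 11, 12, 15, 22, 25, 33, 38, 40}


Set A = {10, 25, 33, 38, 40}
Set B = {10, 11, 12, 15, 22, 25, 33, 38, 40}
Check each element of A against B:
10 ∈ B, 25 ∈ B, 33 ∈ B, 38 ∈ B, 40 ∈ B
Elements of A not in B: {}

{}


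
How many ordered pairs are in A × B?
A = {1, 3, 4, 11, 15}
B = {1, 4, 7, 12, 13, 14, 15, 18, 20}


Set A = {1, 3, 4, 11, 15} has 5 elements.
Set B = {1, 4, 7, 12, 13, 14, 15, 18, 20} has 9 elements.
|A × B| = |A| × |B| = 5 × 9 = 45

45


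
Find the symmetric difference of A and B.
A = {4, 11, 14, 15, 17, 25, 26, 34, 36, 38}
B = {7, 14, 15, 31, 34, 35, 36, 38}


Set A = {4, 11, 14, 15, 17, 25, 26, 34, 36, 38}
Set B = {7, 14, 15, 31, 34, 35, 36, 38}
A △ B = (A \ B) ∪ (B \ A)
Elements in A but not B: {4, 11, 17, 25, 26}
Elements in B but not A: {7, 31, 35}
A △ B = {4, 7, 11, 17, 25, 26, 31, 35}

{4, 7, 11, 17, 25, 26, 31, 35}


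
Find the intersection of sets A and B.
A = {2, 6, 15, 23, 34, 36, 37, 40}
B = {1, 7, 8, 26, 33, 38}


Set A = {2, 6, 15, 23, 34, 36, 37, 40}
Set B = {1, 7, 8, 26, 33, 38}
A ∩ B includes only elements in both sets.
Check each element of A against B:
2 ✗, 6 ✗, 15 ✗, 23 ✗, 34 ✗, 36 ✗, 37 ✗, 40 ✗
A ∩ B = {}

{}


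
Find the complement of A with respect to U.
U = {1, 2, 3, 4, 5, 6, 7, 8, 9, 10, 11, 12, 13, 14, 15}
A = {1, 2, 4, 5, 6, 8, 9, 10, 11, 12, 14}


Universal set U = {1, 2, 3, 4, 5, 6, 7, 8, 9, 10, 11, 12, 13, 14, 15}
Set A = {1, 2, 4, 5, 6, 8, 9, 10, 11, 12, 14}
A' = U \ A = elements in U but not in A
Checking each element of U:
1 (in A, exclude), 2 (in A, exclude), 3 (not in A, include), 4 (in A, exclude), 5 (in A, exclude), 6 (in A, exclude), 7 (not in A, include), 8 (in A, exclude), 9 (in A, exclude), 10 (in A, exclude), 11 (in A, exclude), 12 (in A, exclude), 13 (not in A, include), 14 (in A, exclude), 15 (not in A, include)
A' = {3, 7, 13, 15}

{3, 7, 13, 15}


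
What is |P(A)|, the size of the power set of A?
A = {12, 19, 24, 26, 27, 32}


Set A = {12, 19, 24, 26, 27, 32}
|A| = 6
The power set P(A) contains all subsets of A.
|P(A)| = 2^|A| = 2^6 = 64

64


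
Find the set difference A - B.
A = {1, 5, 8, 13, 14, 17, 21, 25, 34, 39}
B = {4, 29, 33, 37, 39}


Set A = {1, 5, 8, 13, 14, 17, 21, 25, 34, 39}
Set B = {4, 29, 33, 37, 39}
A \ B includes elements in A that are not in B.
Check each element of A:
1 (not in B, keep), 5 (not in B, keep), 8 (not in B, keep), 13 (not in B, keep), 14 (not in B, keep), 17 (not in B, keep), 21 (not in B, keep), 25 (not in B, keep), 34 (not in B, keep), 39 (in B, remove)
A \ B = {1, 5, 8, 13, 14, 17, 21, 25, 34}

{1, 5, 8, 13, 14, 17, 21, 25, 34}


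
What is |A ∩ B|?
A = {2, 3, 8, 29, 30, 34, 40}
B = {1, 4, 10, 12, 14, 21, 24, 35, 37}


Set A = {2, 3, 8, 29, 30, 34, 40}
Set B = {1, 4, 10, 12, 14, 21, 24, 35, 37}
A ∩ B = {}
|A ∩ B| = 0

0


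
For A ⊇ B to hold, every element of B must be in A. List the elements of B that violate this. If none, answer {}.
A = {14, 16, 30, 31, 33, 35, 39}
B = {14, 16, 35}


Set A = {14, 16, 30, 31, 33, 35, 39}
Set B = {14, 16, 35}
Check each element of B against A:
14 ∈ A, 16 ∈ A, 35 ∈ A
Elements of B not in A: {}

{}


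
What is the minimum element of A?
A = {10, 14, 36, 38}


Set A = {10, 14, 36, 38}
Elements in ascending order: 10, 14, 36, 38
The smallest element is 10.

10


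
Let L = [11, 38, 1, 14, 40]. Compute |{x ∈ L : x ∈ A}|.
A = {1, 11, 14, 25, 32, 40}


Set A = {1, 11, 14, 25, 32, 40}
Candidates: [11, 38, 1, 14, 40]
Check each candidate:
11 ∈ A, 38 ∉ A, 1 ∈ A, 14 ∈ A, 40 ∈ A
Count of candidates in A: 4

4


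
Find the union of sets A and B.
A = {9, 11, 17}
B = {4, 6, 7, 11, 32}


Set A = {9, 11, 17}
Set B = {4, 6, 7, 11, 32}
A ∪ B includes all elements in either set.
Elements from A: {9, 11, 17}
Elements from B not already included: {4, 6, 7, 32}
A ∪ B = {4, 6, 7, 9, 11, 17, 32}

{4, 6, 7, 9, 11, 17, 32}


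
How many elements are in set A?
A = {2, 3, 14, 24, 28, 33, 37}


Set A = {2, 3, 14, 24, 28, 33, 37}
Listing elements: 2, 3, 14, 24, 28, 33, 37
Counting: 7 elements
|A| = 7

7


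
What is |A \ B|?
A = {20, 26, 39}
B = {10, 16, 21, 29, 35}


Set A = {20, 26, 39}
Set B = {10, 16, 21, 29, 35}
A \ B = {20, 26, 39}
|A \ B| = 3

3


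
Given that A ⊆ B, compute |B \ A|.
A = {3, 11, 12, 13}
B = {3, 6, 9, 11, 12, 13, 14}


Set A = {3, 11, 12, 13}, |A| = 4
Set B = {3, 6, 9, 11, 12, 13, 14}, |B| = 7
Since A ⊆ B: B \ A = {6, 9, 14}
|B| - |A| = 7 - 4 = 3

3


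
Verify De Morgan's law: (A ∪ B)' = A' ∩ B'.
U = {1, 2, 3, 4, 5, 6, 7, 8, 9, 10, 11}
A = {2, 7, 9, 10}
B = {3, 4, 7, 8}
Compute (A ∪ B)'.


U = {1, 2, 3, 4, 5, 6, 7, 8, 9, 10, 11}
A = {2, 7, 9, 10}, B = {3, 4, 7, 8}
A ∪ B = {2, 3, 4, 7, 8, 9, 10}
(A ∪ B)' = U \ (A ∪ B) = {1, 5, 6, 11}
Verification via A' ∩ B': A' = {1, 3, 4, 5, 6, 8, 11}, B' = {1, 2, 5, 6, 9, 10, 11}
A' ∩ B' = {1, 5, 6, 11} ✓

{1, 5, 6, 11}


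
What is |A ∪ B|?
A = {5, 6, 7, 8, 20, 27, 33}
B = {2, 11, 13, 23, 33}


Set A = {5, 6, 7, 8, 20, 27, 33}, |A| = 7
Set B = {2, 11, 13, 23, 33}, |B| = 5
A ∩ B = {33}, |A ∩ B| = 1
|A ∪ B| = |A| + |B| - |A ∩ B| = 7 + 5 - 1 = 11

11


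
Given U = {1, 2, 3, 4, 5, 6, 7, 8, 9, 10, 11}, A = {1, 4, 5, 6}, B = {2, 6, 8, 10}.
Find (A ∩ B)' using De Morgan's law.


U = {1, 2, 3, 4, 5, 6, 7, 8, 9, 10, 11}
A = {1, 4, 5, 6}, B = {2, 6, 8, 10}
A ∩ B = {6}
(A ∩ B)' = U \ (A ∩ B) = {1, 2, 3, 4, 5, 7, 8, 9, 10, 11}
Verification via A' ∪ B': A' = {2, 3, 7, 8, 9, 10, 11}, B' = {1, 3, 4, 5, 7, 9, 11}
A' ∪ B' = {1, 2, 3, 4, 5, 7, 8, 9, 10, 11} ✓

{1, 2, 3, 4, 5, 7, 8, 9, 10, 11}


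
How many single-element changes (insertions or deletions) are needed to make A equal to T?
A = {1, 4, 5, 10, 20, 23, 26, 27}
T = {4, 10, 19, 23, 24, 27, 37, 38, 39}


Set A = {1, 4, 5, 10, 20, 23, 26, 27}
Set T = {4, 10, 19, 23, 24, 27, 37, 38, 39}
Elements to remove from A (in A, not in T): {1, 5, 20, 26} → 4 removals
Elements to add to A (in T, not in A): {19, 24, 37, 38, 39} → 5 additions
Total edits = 4 + 5 = 9

9


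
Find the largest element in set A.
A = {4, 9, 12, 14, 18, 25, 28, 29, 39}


Set A = {4, 9, 12, 14, 18, 25, 28, 29, 39}
Elements in ascending order: 4, 9, 12, 14, 18, 25, 28, 29, 39
The largest element is 39.

39


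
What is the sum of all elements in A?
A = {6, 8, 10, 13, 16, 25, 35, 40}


Set A = {6, 8, 10, 13, 16, 25, 35, 40}
Sum = 6 + 8 + 10 + 13 + 16 + 25 + 35 + 40 = 153

153


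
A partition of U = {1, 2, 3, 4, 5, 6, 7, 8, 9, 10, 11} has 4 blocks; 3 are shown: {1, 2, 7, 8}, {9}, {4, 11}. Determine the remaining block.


U = {1, 2, 3, 4, 5, 6, 7, 8, 9, 10, 11}
Shown blocks: {1, 2, 7, 8}, {9}, {4, 11}
A partition's blocks are pairwise disjoint and cover U, so the missing block = U \ (union of shown blocks).
Union of shown blocks: {1, 2, 4, 7, 8, 9, 11}
Missing block = U \ (union) = {3, 5, 6, 10}

{3, 5, 6, 10}


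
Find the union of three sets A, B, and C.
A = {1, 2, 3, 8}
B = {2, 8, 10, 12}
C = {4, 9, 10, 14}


Set A = {1, 2, 3, 8}
Set B = {2, 8, 10, 12}
Set C = {4, 9, 10, 14}
First, A ∪ B = {1, 2, 3, 8, 10, 12}
Then, (A ∪ B) ∪ C = {1, 2, 3, 4, 8, 9, 10, 12, 14}

{1, 2, 3, 4, 8, 9, 10, 12, 14}


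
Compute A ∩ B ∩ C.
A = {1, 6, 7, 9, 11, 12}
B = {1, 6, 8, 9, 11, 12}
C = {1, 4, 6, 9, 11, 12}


Set A = {1, 6, 7, 9, 11, 12}
Set B = {1, 6, 8, 9, 11, 12}
Set C = {1, 4, 6, 9, 11, 12}
First, A ∩ B = {1, 6, 9, 11, 12}
Then, (A ∩ B) ∩ C = {1, 6, 9, 11, 12}

{1, 6, 9, 11, 12}


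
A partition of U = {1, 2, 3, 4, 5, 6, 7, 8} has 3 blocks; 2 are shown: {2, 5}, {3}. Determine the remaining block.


U = {1, 2, 3, 4, 5, 6, 7, 8}
Shown blocks: {2, 5}, {3}
A partition's blocks are pairwise disjoint and cover U, so the missing block = U \ (union of shown blocks).
Union of shown blocks: {2, 3, 5}
Missing block = U \ (union) = {1, 4, 6, 7, 8}

{1, 4, 6, 7, 8}


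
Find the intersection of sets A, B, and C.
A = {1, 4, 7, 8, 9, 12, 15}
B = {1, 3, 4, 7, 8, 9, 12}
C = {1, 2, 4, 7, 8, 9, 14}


Set A = {1, 4, 7, 8, 9, 12, 15}
Set B = {1, 3, 4, 7, 8, 9, 12}
Set C = {1, 2, 4, 7, 8, 9, 14}
First, A ∩ B = {1, 4, 7, 8, 9, 12}
Then, (A ∩ B) ∩ C = {1, 4, 7, 8, 9}

{1, 4, 7, 8, 9}


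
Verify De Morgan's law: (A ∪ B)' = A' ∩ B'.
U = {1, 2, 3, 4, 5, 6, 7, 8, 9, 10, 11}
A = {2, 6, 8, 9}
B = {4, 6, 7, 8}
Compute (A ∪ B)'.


U = {1, 2, 3, 4, 5, 6, 7, 8, 9, 10, 11}
A = {2, 6, 8, 9}, B = {4, 6, 7, 8}
A ∪ B = {2, 4, 6, 7, 8, 9}
(A ∪ B)' = U \ (A ∪ B) = {1, 3, 5, 10, 11}
Verification via A' ∩ B': A' = {1, 3, 4, 5, 7, 10, 11}, B' = {1, 2, 3, 5, 9, 10, 11}
A' ∩ B' = {1, 3, 5, 10, 11} ✓

{1, 3, 5, 10, 11}


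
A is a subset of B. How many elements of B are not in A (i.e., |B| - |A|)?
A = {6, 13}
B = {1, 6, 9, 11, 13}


Set A = {6, 13}, |A| = 2
Set B = {1, 6, 9, 11, 13}, |B| = 5
Since A ⊆ B: B \ A = {1, 9, 11}
|B| - |A| = 5 - 2 = 3

3


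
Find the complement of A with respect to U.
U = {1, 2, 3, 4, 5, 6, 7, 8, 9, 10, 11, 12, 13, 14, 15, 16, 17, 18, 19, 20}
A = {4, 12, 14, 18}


Universal set U = {1, 2, 3, 4, 5, 6, 7, 8, 9, 10, 11, 12, 13, 14, 15, 16, 17, 18, 19, 20}
Set A = {4, 12, 14, 18}
A' = U \ A = elements in U but not in A
Checking each element of U:
1 (not in A, include), 2 (not in A, include), 3 (not in A, include), 4 (in A, exclude), 5 (not in A, include), 6 (not in A, include), 7 (not in A, include), 8 (not in A, include), 9 (not in A, include), 10 (not in A, include), 11 (not in A, include), 12 (in A, exclude), 13 (not in A, include), 14 (in A, exclude), 15 (not in A, include), 16 (not in A, include), 17 (not in A, include), 18 (in A, exclude), 19 (not in A, include), 20 (not in A, include)
A' = {1, 2, 3, 5, 6, 7, 8, 9, 10, 11, 13, 15, 16, 17, 19, 20}

{1, 2, 3, 5, 6, 7, 8, 9, 10, 11, 13, 15, 16, 17, 19, 20}


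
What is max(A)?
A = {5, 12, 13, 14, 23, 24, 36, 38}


Set A = {5, 12, 13, 14, 23, 24, 36, 38}
Elements in ascending order: 5, 12, 13, 14, 23, 24, 36, 38
The largest element is 38.

38


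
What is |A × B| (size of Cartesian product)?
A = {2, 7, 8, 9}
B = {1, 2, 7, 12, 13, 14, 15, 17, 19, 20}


Set A = {2, 7, 8, 9} has 4 elements.
Set B = {1, 2, 7, 12, 13, 14, 15, 17, 19, 20} has 10 elements.
|A × B| = |A| × |B| = 4 × 10 = 40

40


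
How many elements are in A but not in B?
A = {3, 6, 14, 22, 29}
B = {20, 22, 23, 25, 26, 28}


Set A = {3, 6, 14, 22, 29}
Set B = {20, 22, 23, 25, 26, 28}
A \ B = {3, 6, 14, 29}
|A \ B| = 4

4


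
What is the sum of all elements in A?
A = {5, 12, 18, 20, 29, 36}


Set A = {5, 12, 18, 20, 29, 36}
Sum = 5 + 12 + 18 + 20 + 29 + 36 = 120

120


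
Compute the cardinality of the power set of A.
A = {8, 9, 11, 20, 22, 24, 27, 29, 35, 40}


Set A = {8, 9, 11, 20, 22, 24, 27, 29, 35, 40}
|A| = 10
The power set P(A) contains all subsets of A.
|P(A)| = 2^|A| = 2^10 = 1024

1024


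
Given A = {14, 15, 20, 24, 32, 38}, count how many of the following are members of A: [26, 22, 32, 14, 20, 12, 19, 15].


Set A = {14, 15, 20, 24, 32, 38}
Candidates: [26, 22, 32, 14, 20, 12, 19, 15]
Check each candidate:
26 ∉ A, 22 ∉ A, 32 ∈ A, 14 ∈ A, 20 ∈ A, 12 ∉ A, 19 ∉ A, 15 ∈ A
Count of candidates in A: 4

4


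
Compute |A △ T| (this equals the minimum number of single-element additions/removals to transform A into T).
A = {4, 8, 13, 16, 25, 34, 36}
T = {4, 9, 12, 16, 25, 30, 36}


Set A = {4, 8, 13, 16, 25, 34, 36}
Set T = {4, 9, 12, 16, 25, 30, 36}
Elements to remove from A (in A, not in T): {8, 13, 34} → 3 removals
Elements to add to A (in T, not in A): {9, 12, 30} → 3 additions
Total edits = 3 + 3 = 6

6


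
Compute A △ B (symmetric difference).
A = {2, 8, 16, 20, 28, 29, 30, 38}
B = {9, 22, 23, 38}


Set A = {2, 8, 16, 20, 28, 29, 30, 38}
Set B = {9, 22, 23, 38}
A △ B = (A \ B) ∪ (B \ A)
Elements in A but not B: {2, 8, 16, 20, 28, 29, 30}
Elements in B but not A: {9, 22, 23}
A △ B = {2, 8, 9, 16, 20, 22, 23, 28, 29, 30}

{2, 8, 9, 16, 20, 22, 23, 28, 29, 30}


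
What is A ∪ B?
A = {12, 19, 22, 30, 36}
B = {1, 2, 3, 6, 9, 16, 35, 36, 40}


Set A = {12, 19, 22, 30, 36}
Set B = {1, 2, 3, 6, 9, 16, 35, 36, 40}
A ∪ B includes all elements in either set.
Elements from A: {12, 19, 22, 30, 36}
Elements from B not already included: {1, 2, 3, 6, 9, 16, 35, 40}
A ∪ B = {1, 2, 3, 6, 9, 12, 16, 19, 22, 30, 35, 36, 40}

{1, 2, 3, 6, 9, 12, 16, 19, 22, 30, 35, 36, 40}


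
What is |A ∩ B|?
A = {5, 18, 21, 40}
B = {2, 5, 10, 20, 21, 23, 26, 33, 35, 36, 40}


Set A = {5, 18, 21, 40}
Set B = {2, 5, 10, 20, 21, 23, 26, 33, 35, 36, 40}
A ∩ B = {5, 21, 40}
|A ∩ B| = 3

3


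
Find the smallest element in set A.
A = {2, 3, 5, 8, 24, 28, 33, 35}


Set A = {2, 3, 5, 8, 24, 28, 33, 35}
Elements in ascending order: 2, 3, 5, 8, 24, 28, 33, 35
The smallest element is 2.

2


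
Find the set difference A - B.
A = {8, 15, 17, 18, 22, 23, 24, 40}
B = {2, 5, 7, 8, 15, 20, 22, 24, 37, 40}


Set A = {8, 15, 17, 18, 22, 23, 24, 40}
Set B = {2, 5, 7, 8, 15, 20, 22, 24, 37, 40}
A \ B includes elements in A that are not in B.
Check each element of A:
8 (in B, remove), 15 (in B, remove), 17 (not in B, keep), 18 (not in B, keep), 22 (in B, remove), 23 (not in B, keep), 24 (in B, remove), 40 (in B, remove)
A \ B = {17, 18, 23}

{17, 18, 23}


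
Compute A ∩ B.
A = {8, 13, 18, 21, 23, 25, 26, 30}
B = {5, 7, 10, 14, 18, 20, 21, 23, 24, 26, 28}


Set A = {8, 13, 18, 21, 23, 25, 26, 30}
Set B = {5, 7, 10, 14, 18, 20, 21, 23, 24, 26, 28}
A ∩ B includes only elements in both sets.
Check each element of A against B:
8 ✗, 13 ✗, 18 ✓, 21 ✓, 23 ✓, 25 ✗, 26 ✓, 30 ✗
A ∩ B = {18, 21, 23, 26}

{18, 21, 23, 26}


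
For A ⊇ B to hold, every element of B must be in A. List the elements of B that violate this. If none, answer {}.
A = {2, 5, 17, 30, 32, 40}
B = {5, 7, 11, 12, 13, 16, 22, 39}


Set A = {2, 5, 17, 30, 32, 40}
Set B = {5, 7, 11, 12, 13, 16, 22, 39}
Check each element of B against A:
5 ∈ A, 7 ∉ A (include), 11 ∉ A (include), 12 ∉ A (include), 13 ∉ A (include), 16 ∉ A (include), 22 ∉ A (include), 39 ∉ A (include)
Elements of B not in A: {7, 11, 12, 13, 16, 22, 39}

{7, 11, 12, 13, 16, 22, 39}


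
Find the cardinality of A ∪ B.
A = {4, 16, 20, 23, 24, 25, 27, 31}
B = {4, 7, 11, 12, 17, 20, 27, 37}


Set A = {4, 16, 20, 23, 24, 25, 27, 31}, |A| = 8
Set B = {4, 7, 11, 12, 17, 20, 27, 37}, |B| = 8
A ∩ B = {4, 20, 27}, |A ∩ B| = 3
|A ∪ B| = |A| + |B| - |A ∩ B| = 8 + 8 - 3 = 13

13


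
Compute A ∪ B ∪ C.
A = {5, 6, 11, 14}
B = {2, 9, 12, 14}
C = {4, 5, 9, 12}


Set A = {5, 6, 11, 14}
Set B = {2, 9, 12, 14}
Set C = {4, 5, 9, 12}
First, A ∪ B = {2, 5, 6, 9, 11, 12, 14}
Then, (A ∪ B) ∪ C = {2, 4, 5, 6, 9, 11, 12, 14}

{2, 4, 5, 6, 9, 11, 12, 14}


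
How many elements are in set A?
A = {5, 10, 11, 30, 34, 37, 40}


Set A = {5, 10, 11, 30, 34, 37, 40}
Listing elements: 5, 10, 11, 30, 34, 37, 40
Counting: 7 elements
|A| = 7

7


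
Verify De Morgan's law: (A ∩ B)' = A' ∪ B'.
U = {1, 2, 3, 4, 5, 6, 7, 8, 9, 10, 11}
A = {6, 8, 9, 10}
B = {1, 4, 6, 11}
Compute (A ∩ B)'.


U = {1, 2, 3, 4, 5, 6, 7, 8, 9, 10, 11}
A = {6, 8, 9, 10}, B = {1, 4, 6, 11}
A ∩ B = {6}
(A ∩ B)' = U \ (A ∩ B) = {1, 2, 3, 4, 5, 7, 8, 9, 10, 11}
Verification via A' ∪ B': A' = {1, 2, 3, 4, 5, 7, 11}, B' = {2, 3, 5, 7, 8, 9, 10}
A' ∪ B' = {1, 2, 3, 4, 5, 7, 8, 9, 10, 11} ✓

{1, 2, 3, 4, 5, 7, 8, 9, 10, 11}


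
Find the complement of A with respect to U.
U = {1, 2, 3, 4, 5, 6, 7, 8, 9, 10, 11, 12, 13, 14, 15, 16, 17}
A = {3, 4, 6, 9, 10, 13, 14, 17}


Universal set U = {1, 2, 3, 4, 5, 6, 7, 8, 9, 10, 11, 12, 13, 14, 15, 16, 17}
Set A = {3, 4, 6, 9, 10, 13, 14, 17}
A' = U \ A = elements in U but not in A
Checking each element of U:
1 (not in A, include), 2 (not in A, include), 3 (in A, exclude), 4 (in A, exclude), 5 (not in A, include), 6 (in A, exclude), 7 (not in A, include), 8 (not in A, include), 9 (in A, exclude), 10 (in A, exclude), 11 (not in A, include), 12 (not in A, include), 13 (in A, exclude), 14 (in A, exclude), 15 (not in A, include), 16 (not in A, include), 17 (in A, exclude)
A' = {1, 2, 5, 7, 8, 11, 12, 15, 16}

{1, 2, 5, 7, 8, 11, 12, 15, 16}


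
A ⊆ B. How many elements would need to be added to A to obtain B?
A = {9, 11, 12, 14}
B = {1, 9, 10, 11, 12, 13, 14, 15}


Set A = {9, 11, 12, 14}, |A| = 4
Set B = {1, 9, 10, 11, 12, 13, 14, 15}, |B| = 8
Since A ⊆ B: B \ A = {1, 10, 13, 15}
|B| - |A| = 8 - 4 = 4

4


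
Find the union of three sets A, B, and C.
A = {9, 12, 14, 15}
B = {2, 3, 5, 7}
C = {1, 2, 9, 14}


Set A = {9, 12, 14, 15}
Set B = {2, 3, 5, 7}
Set C = {1, 2, 9, 14}
First, A ∪ B = {2, 3, 5, 7, 9, 12, 14, 15}
Then, (A ∪ B) ∪ C = {1, 2, 3, 5, 7, 9, 12, 14, 15}

{1, 2, 3, 5, 7, 9, 12, 14, 15}


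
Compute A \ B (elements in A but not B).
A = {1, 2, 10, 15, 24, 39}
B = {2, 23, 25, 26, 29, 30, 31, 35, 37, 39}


Set A = {1, 2, 10, 15, 24, 39}
Set B = {2, 23, 25, 26, 29, 30, 31, 35, 37, 39}
A \ B includes elements in A that are not in B.
Check each element of A:
1 (not in B, keep), 2 (in B, remove), 10 (not in B, keep), 15 (not in B, keep), 24 (not in B, keep), 39 (in B, remove)
A \ B = {1, 10, 15, 24}

{1, 10, 15, 24}


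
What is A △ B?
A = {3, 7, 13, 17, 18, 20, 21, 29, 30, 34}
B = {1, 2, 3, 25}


Set A = {3, 7, 13, 17, 18, 20, 21, 29, 30, 34}
Set B = {1, 2, 3, 25}
A △ B = (A \ B) ∪ (B \ A)
Elements in A but not B: {7, 13, 17, 18, 20, 21, 29, 30, 34}
Elements in B but not A: {1, 2, 25}
A △ B = {1, 2, 7, 13, 17, 18, 20, 21, 25, 29, 30, 34}

{1, 2, 7, 13, 17, 18, 20, 21, 25, 29, 30, 34}


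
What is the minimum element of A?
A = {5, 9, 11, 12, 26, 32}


Set A = {5, 9, 11, 12, 26, 32}
Elements in ascending order: 5, 9, 11, 12, 26, 32
The smallest element is 5.

5


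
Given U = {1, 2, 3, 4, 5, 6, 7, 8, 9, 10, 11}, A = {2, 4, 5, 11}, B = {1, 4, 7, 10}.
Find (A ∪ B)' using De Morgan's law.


U = {1, 2, 3, 4, 5, 6, 7, 8, 9, 10, 11}
A = {2, 4, 5, 11}, B = {1, 4, 7, 10}
A ∪ B = {1, 2, 4, 5, 7, 10, 11}
(A ∪ B)' = U \ (A ∪ B) = {3, 6, 8, 9}
Verification via A' ∩ B': A' = {1, 3, 6, 7, 8, 9, 10}, B' = {2, 3, 5, 6, 8, 9, 11}
A' ∩ B' = {3, 6, 8, 9} ✓

{3, 6, 8, 9}


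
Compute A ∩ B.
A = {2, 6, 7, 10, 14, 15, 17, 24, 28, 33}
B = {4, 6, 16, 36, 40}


Set A = {2, 6, 7, 10, 14, 15, 17, 24, 28, 33}
Set B = {4, 6, 16, 36, 40}
A ∩ B includes only elements in both sets.
Check each element of A against B:
2 ✗, 6 ✓, 7 ✗, 10 ✗, 14 ✗, 15 ✗, 17 ✗, 24 ✗, 28 ✗, 33 ✗
A ∩ B = {6}

{6}


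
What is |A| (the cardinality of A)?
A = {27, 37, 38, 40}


Set A = {27, 37, 38, 40}
Listing elements: 27, 37, 38, 40
Counting: 4 elements
|A| = 4

4


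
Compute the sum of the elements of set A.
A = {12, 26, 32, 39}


Set A = {12, 26, 32, 39}
Sum = 12 + 26 + 32 + 39 = 109

109


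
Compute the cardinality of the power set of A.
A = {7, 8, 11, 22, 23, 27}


Set A = {7, 8, 11, 22, 23, 27}
|A| = 6
The power set P(A) contains all subsets of A.
|P(A)| = 2^|A| = 2^6 = 64

64


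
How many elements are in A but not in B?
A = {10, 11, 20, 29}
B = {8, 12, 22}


Set A = {10, 11, 20, 29}
Set B = {8, 12, 22}
A \ B = {10, 11, 20, 29}
|A \ B| = 4

4


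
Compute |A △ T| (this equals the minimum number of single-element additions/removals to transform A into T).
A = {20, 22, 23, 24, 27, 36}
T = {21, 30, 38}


Set A = {20, 22, 23, 24, 27, 36}
Set T = {21, 30, 38}
Elements to remove from A (in A, not in T): {20, 22, 23, 24, 27, 36} → 6 removals
Elements to add to A (in T, not in A): {21, 30, 38} → 3 additions
Total edits = 6 + 3 = 9

9


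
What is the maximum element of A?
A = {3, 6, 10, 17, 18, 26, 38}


Set A = {3, 6, 10, 17, 18, 26, 38}
Elements in ascending order: 3, 6, 10, 17, 18, 26, 38
The largest element is 38.

38


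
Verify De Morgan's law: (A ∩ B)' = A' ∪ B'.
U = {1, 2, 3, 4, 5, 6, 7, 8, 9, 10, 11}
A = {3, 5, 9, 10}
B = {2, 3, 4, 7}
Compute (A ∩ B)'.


U = {1, 2, 3, 4, 5, 6, 7, 8, 9, 10, 11}
A = {3, 5, 9, 10}, B = {2, 3, 4, 7}
A ∩ B = {3}
(A ∩ B)' = U \ (A ∩ B) = {1, 2, 4, 5, 6, 7, 8, 9, 10, 11}
Verification via A' ∪ B': A' = {1, 2, 4, 6, 7, 8, 11}, B' = {1, 5, 6, 8, 9, 10, 11}
A' ∪ B' = {1, 2, 4, 5, 6, 7, 8, 9, 10, 11} ✓

{1, 2, 4, 5, 6, 7, 8, 9, 10, 11}


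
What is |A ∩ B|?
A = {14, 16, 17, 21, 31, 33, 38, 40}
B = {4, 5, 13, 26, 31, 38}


Set A = {14, 16, 17, 21, 31, 33, 38, 40}
Set B = {4, 5, 13, 26, 31, 38}
A ∩ B = {31, 38}
|A ∩ B| = 2

2


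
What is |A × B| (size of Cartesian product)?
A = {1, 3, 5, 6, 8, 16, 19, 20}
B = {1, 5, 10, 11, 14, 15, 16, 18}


Set A = {1, 3, 5, 6, 8, 16, 19, 20} has 8 elements.
Set B = {1, 5, 10, 11, 14, 15, 16, 18} has 8 elements.
|A × B| = |A| × |B| = 8 × 8 = 64

64


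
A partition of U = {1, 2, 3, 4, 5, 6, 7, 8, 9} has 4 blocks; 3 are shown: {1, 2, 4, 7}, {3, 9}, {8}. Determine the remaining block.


U = {1, 2, 3, 4, 5, 6, 7, 8, 9}
Shown blocks: {1, 2, 4, 7}, {3, 9}, {8}
A partition's blocks are pairwise disjoint and cover U, so the missing block = U \ (union of shown blocks).
Union of shown blocks: {1, 2, 3, 4, 7, 8, 9}
Missing block = U \ (union) = {5, 6}

{5, 6}


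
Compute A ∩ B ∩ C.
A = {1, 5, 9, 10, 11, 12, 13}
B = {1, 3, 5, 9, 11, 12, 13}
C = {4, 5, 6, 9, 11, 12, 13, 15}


Set A = {1, 5, 9, 10, 11, 12, 13}
Set B = {1, 3, 5, 9, 11, 12, 13}
Set C = {4, 5, 6, 9, 11, 12, 13, 15}
First, A ∩ B = {1, 5, 9, 11, 12, 13}
Then, (A ∩ B) ∩ C = {5, 9, 11, 12, 13}

{5, 9, 11, 12, 13}


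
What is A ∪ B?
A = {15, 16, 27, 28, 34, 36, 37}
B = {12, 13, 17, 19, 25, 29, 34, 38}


Set A = {15, 16, 27, 28, 34, 36, 37}
Set B = {12, 13, 17, 19, 25, 29, 34, 38}
A ∪ B includes all elements in either set.
Elements from A: {15, 16, 27, 28, 34, 36, 37}
Elements from B not already included: {12, 13, 17, 19, 25, 29, 38}
A ∪ B = {12, 13, 15, 16, 17, 19, 25, 27, 28, 29, 34, 36, 37, 38}

{12, 13, 15, 16, 17, 19, 25, 27, 28, 29, 34, 36, 37, 38}


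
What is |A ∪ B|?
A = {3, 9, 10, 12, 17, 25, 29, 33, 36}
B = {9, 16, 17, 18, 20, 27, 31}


Set A = {3, 9, 10, 12, 17, 25, 29, 33, 36}, |A| = 9
Set B = {9, 16, 17, 18, 20, 27, 31}, |B| = 7
A ∩ B = {9, 17}, |A ∩ B| = 2
|A ∪ B| = |A| + |B| - |A ∩ B| = 9 + 7 - 2 = 14

14


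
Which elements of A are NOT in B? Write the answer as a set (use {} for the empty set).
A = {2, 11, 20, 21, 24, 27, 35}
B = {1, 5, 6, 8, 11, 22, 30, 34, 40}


Set A = {2, 11, 20, 21, 24, 27, 35}
Set B = {1, 5, 6, 8, 11, 22, 30, 34, 40}
Check each element of A against B:
2 ∉ B (include), 11 ∈ B, 20 ∉ B (include), 21 ∉ B (include), 24 ∉ B (include), 27 ∉ B (include), 35 ∉ B (include)
Elements of A not in B: {2, 20, 21, 24, 27, 35}

{2, 20, 21, 24, 27, 35}


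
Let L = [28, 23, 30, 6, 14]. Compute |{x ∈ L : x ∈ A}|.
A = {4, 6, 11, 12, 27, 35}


Set A = {4, 6, 11, 12, 27, 35}
Candidates: [28, 23, 30, 6, 14]
Check each candidate:
28 ∉ A, 23 ∉ A, 30 ∉ A, 6 ∈ A, 14 ∉ A
Count of candidates in A: 1

1


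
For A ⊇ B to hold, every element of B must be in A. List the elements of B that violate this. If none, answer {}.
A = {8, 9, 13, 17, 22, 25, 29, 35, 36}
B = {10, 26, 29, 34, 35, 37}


Set A = {8, 9, 13, 17, 22, 25, 29, 35, 36}
Set B = {10, 26, 29, 34, 35, 37}
Check each element of B against A:
10 ∉ A (include), 26 ∉ A (include), 29 ∈ A, 34 ∉ A (include), 35 ∈ A, 37 ∉ A (include)
Elements of B not in A: {10, 26, 34, 37}

{10, 26, 34, 37}


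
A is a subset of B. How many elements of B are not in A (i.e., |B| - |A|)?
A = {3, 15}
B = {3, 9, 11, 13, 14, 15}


Set A = {3, 15}, |A| = 2
Set B = {3, 9, 11, 13, 14, 15}, |B| = 6
Since A ⊆ B: B \ A = {9, 11, 13, 14}
|B| - |A| = 6 - 2 = 4

4


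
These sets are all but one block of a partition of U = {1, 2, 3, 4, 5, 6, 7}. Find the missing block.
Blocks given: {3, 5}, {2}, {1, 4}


U = {1, 2, 3, 4, 5, 6, 7}
Shown blocks: {3, 5}, {2}, {1, 4}
A partition's blocks are pairwise disjoint and cover U, so the missing block = U \ (union of shown blocks).
Union of shown blocks: {1, 2, 3, 4, 5}
Missing block = U \ (union) = {6, 7}

{6, 7}


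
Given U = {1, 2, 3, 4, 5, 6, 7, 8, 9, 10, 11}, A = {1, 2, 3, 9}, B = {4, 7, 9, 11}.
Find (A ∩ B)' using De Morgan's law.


U = {1, 2, 3, 4, 5, 6, 7, 8, 9, 10, 11}
A = {1, 2, 3, 9}, B = {4, 7, 9, 11}
A ∩ B = {9}
(A ∩ B)' = U \ (A ∩ B) = {1, 2, 3, 4, 5, 6, 7, 8, 10, 11}
Verification via A' ∪ B': A' = {4, 5, 6, 7, 8, 10, 11}, B' = {1, 2, 3, 5, 6, 8, 10}
A' ∪ B' = {1, 2, 3, 4, 5, 6, 7, 8, 10, 11} ✓

{1, 2, 3, 4, 5, 6, 7, 8, 10, 11}


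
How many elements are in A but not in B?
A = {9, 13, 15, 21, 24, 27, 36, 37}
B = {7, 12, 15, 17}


Set A = {9, 13, 15, 21, 24, 27, 36, 37}
Set B = {7, 12, 15, 17}
A \ B = {9, 13, 21, 24, 27, 36, 37}
|A \ B| = 7

7


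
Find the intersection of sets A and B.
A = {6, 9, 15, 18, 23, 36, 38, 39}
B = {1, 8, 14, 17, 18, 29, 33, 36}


Set A = {6, 9, 15, 18, 23, 36, 38, 39}
Set B = {1, 8, 14, 17, 18, 29, 33, 36}
A ∩ B includes only elements in both sets.
Check each element of A against B:
6 ✗, 9 ✗, 15 ✗, 18 ✓, 23 ✗, 36 ✓, 38 ✗, 39 ✗
A ∩ B = {18, 36}

{18, 36}


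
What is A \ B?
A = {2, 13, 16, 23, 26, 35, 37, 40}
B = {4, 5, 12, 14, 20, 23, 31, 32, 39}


Set A = {2, 13, 16, 23, 26, 35, 37, 40}
Set B = {4, 5, 12, 14, 20, 23, 31, 32, 39}
A \ B includes elements in A that are not in B.
Check each element of A:
2 (not in B, keep), 13 (not in B, keep), 16 (not in B, keep), 23 (in B, remove), 26 (not in B, keep), 35 (not in B, keep), 37 (not in B, keep), 40 (not in B, keep)
A \ B = {2, 13, 16, 26, 35, 37, 40}

{2, 13, 16, 26, 35, 37, 40}


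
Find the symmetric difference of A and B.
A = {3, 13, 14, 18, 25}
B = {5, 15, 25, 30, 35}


Set A = {3, 13, 14, 18, 25}
Set B = {5, 15, 25, 30, 35}
A △ B = (A \ B) ∪ (B \ A)
Elements in A but not B: {3, 13, 14, 18}
Elements in B but not A: {5, 15, 30, 35}
A △ B = {3, 5, 13, 14, 15, 18, 30, 35}

{3, 5, 13, 14, 15, 18, 30, 35}


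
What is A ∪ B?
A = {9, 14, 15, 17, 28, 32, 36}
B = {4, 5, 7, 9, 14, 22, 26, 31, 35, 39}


Set A = {9, 14, 15, 17, 28, 32, 36}
Set B = {4, 5, 7, 9, 14, 22, 26, 31, 35, 39}
A ∪ B includes all elements in either set.
Elements from A: {9, 14, 15, 17, 28, 32, 36}
Elements from B not already included: {4, 5, 7, 22, 26, 31, 35, 39}
A ∪ B = {4, 5, 7, 9, 14, 15, 17, 22, 26, 28, 31, 32, 35, 36, 39}

{4, 5, 7, 9, 14, 15, 17, 22, 26, 28, 31, 32, 35, 36, 39}


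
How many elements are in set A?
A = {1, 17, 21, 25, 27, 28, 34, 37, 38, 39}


Set A = {1, 17, 21, 25, 27, 28, 34, 37, 38, 39}
Listing elements: 1, 17, 21, 25, 27, 28, 34, 37, 38, 39
Counting: 10 elements
|A| = 10

10


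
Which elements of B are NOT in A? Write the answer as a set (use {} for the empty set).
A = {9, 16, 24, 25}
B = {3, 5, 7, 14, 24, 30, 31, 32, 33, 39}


Set A = {9, 16, 24, 25}
Set B = {3, 5, 7, 14, 24, 30, 31, 32, 33, 39}
Check each element of B against A:
3 ∉ A (include), 5 ∉ A (include), 7 ∉ A (include), 14 ∉ A (include), 24 ∈ A, 30 ∉ A (include), 31 ∉ A (include), 32 ∉ A (include), 33 ∉ A (include), 39 ∉ A (include)
Elements of B not in A: {3, 5, 7, 14, 30, 31, 32, 33, 39}

{3, 5, 7, 14, 30, 31, 32, 33, 39}


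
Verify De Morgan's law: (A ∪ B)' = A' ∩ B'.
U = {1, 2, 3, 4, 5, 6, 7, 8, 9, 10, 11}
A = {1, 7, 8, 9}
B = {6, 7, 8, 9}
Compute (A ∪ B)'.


U = {1, 2, 3, 4, 5, 6, 7, 8, 9, 10, 11}
A = {1, 7, 8, 9}, B = {6, 7, 8, 9}
A ∪ B = {1, 6, 7, 8, 9}
(A ∪ B)' = U \ (A ∪ B) = {2, 3, 4, 5, 10, 11}
Verification via A' ∩ B': A' = {2, 3, 4, 5, 6, 10, 11}, B' = {1, 2, 3, 4, 5, 10, 11}
A' ∩ B' = {2, 3, 4, 5, 10, 11} ✓

{2, 3, 4, 5, 10, 11}


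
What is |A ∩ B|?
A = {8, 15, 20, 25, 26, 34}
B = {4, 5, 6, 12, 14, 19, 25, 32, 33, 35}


Set A = {8, 15, 20, 25, 26, 34}
Set B = {4, 5, 6, 12, 14, 19, 25, 32, 33, 35}
A ∩ B = {25}
|A ∩ B| = 1

1


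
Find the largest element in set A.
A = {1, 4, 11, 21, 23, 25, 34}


Set A = {1, 4, 11, 21, 23, 25, 34}
Elements in ascending order: 1, 4, 11, 21, 23, 25, 34
The largest element is 34.

34


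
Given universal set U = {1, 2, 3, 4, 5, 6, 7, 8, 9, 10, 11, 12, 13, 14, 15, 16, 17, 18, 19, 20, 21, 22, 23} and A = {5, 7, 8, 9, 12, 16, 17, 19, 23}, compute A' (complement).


Universal set U = {1, 2, 3, 4, 5, 6, 7, 8, 9, 10, 11, 12, 13, 14, 15, 16, 17, 18, 19, 20, 21, 22, 23}
Set A = {5, 7, 8, 9, 12, 16, 17, 19, 23}
A' = U \ A = elements in U but not in A
Checking each element of U:
1 (not in A, include), 2 (not in A, include), 3 (not in A, include), 4 (not in A, include), 5 (in A, exclude), 6 (not in A, include), 7 (in A, exclude), 8 (in A, exclude), 9 (in A, exclude), 10 (not in A, include), 11 (not in A, include), 12 (in A, exclude), 13 (not in A, include), 14 (not in A, include), 15 (not in A, include), 16 (in A, exclude), 17 (in A, exclude), 18 (not in A, include), 19 (in A, exclude), 20 (not in A, include), 21 (not in A, include), 22 (not in A, include), 23 (in A, exclude)
A' = {1, 2, 3, 4, 6, 10, 11, 13, 14, 15, 18, 20, 21, 22}

{1, 2, 3, 4, 6, 10, 11, 13, 14, 15, 18, 20, 21, 22}


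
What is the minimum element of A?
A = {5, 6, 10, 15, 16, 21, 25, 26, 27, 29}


Set A = {5, 6, 10, 15, 16, 21, 25, 26, 27, 29}
Elements in ascending order: 5, 6, 10, 15, 16, 21, 25, 26, 27, 29
The smallest element is 5.

5


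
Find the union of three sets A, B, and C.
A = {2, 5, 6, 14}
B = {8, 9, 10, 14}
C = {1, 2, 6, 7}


Set A = {2, 5, 6, 14}
Set B = {8, 9, 10, 14}
Set C = {1, 2, 6, 7}
First, A ∪ B = {2, 5, 6, 8, 9, 10, 14}
Then, (A ∪ B) ∪ C = {1, 2, 5, 6, 7, 8, 9, 10, 14}

{1, 2, 5, 6, 7, 8, 9, 10, 14}
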